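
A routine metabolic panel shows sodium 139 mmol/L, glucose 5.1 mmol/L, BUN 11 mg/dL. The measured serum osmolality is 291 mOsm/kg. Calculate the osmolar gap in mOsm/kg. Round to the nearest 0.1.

4.0 mOsm/kg

Calculated osmolality = 2·Na + glucose + BUN/2.8
= 2·139 + 5.1 + 11/2.8
= 278 + 5.10 + 3.93
= 287.03 mOsm/kg ≈ 287.0 mOsm/kg
Osmolar gap = measured − calculated = 291 − 287.0 = 4.0 mOsm/kg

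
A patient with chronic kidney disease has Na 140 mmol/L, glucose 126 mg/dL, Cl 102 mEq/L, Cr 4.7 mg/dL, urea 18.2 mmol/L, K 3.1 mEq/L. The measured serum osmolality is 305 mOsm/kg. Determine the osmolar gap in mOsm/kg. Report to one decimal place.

Calculated osmolality = 2·Na + glucose/18 + urea
= 2·140 + 126/18 + 18.2
= 280 + 7 + 18.20
= 305.2 mOsm/kg ≈ 305.2 mOsm/kg
Osmolar gap = measured − calculated = 305 − 305.2 = -0.2 mOsm/kg

-0.2 mOsm/kg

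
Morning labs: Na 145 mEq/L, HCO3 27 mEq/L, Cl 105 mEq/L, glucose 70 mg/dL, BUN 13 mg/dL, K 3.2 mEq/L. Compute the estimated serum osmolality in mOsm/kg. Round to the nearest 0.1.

Calculated osmolality = 2·Na + glucose/18 + BUN/2.8
= 2·145 + 70/18 + 13/2.8
= 290 + 3.89 + 4.64
= 298.53 mOsm/kg

298.5 mOsm/kg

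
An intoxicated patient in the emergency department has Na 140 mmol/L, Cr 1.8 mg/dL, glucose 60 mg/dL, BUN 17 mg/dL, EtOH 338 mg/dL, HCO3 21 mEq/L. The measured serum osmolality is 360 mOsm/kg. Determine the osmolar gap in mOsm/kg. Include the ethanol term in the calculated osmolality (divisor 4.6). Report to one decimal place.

-2.9 mOsm/kg

Calculated osmolality = 2·Na + glucose/18 + BUN/2.8 + ethanol/4.6
= 2·140 + 60/18 + 17/2.8 + 338/4.6
= 280 + 3.33 + 6.07 + 73.48
= 362.88 mOsm/kg ≈ 362.9 mOsm/kg
Osmolar gap = measured − calculated = 360 − 362.9 = -2.9 mOsm/kg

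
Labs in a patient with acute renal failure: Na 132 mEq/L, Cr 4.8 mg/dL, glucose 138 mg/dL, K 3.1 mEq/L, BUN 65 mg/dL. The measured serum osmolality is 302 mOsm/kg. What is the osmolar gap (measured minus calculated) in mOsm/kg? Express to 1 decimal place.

Calculated osmolality = 2·Na + glucose/18 + BUN/2.8
= 2·132 + 138/18 + 65/2.8
= 264 + 7.67 + 23.21
= 294.88 mOsm/kg ≈ 294.9 mOsm/kg
Osmolar gap = measured − calculated = 302 − 294.9 = 7.1 mOsm/kg

7.1 mOsm/kg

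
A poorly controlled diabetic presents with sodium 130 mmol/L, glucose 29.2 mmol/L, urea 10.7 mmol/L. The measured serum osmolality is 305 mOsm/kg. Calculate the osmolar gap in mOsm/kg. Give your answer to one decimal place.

5.1 mOsm/kg

Calculated osmolality = 2·Na + glucose + urea
= 2·130 + 29.2 + 10.7
= 260 + 29.20 + 10.70
= 299.9 mOsm/kg ≈ 299.9 mOsm/kg
Osmolar gap = measured − calculated = 305 − 299.9 = 5.1 mOsm/kg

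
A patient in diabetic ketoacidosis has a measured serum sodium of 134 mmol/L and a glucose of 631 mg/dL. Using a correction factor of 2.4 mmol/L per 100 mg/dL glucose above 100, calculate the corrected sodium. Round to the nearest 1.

147 mmol/L

Corrected Na = measured Na + 2.4 · (glucose − 100)/100
= 134 + 2.4 · (631 − 100)/100
= 134 + 12.7
= 146.7 mmol/L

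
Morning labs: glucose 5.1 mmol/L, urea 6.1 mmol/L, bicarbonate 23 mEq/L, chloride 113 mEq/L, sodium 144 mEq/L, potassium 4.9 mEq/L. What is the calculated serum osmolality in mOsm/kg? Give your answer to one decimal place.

Calculated osmolality = 2·Na + glucose + urea
= 2·144 + 5.1 + 6.1
= 288 + 5.10 + 6.10
= 299.2 mOsm/kg

299.2 mOsm/kg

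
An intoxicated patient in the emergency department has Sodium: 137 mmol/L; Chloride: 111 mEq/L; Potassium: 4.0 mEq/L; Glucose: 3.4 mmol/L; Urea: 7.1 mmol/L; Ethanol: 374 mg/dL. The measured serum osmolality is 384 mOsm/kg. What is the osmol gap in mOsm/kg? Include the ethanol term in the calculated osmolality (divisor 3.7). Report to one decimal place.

-1.6 mOsm/kg

Calculated osmolality = 2·Na + glucose + urea + ethanol/3.7
= 2·137 + 3.4 + 7.1 + 374/3.7
= 274 + 3.40 + 7.10 + 101.08
= 385.58 mOsm/kg ≈ 385.6 mOsm/kg
Osmolar gap = measured − calculated = 384 − 385.6 = -1.6 mOsm/kg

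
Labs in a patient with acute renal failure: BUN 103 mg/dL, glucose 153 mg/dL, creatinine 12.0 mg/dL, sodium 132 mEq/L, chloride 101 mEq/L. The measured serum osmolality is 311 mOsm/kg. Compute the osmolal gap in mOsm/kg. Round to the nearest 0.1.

1.7 mOsm/kg

Calculated osmolality = 2·Na + glucose/18 + BUN/2.8
= 2·132 + 153/18 + 103/2.8
= 264 + 8.50 + 36.79
= 309.29 mOsm/kg ≈ 309.3 mOsm/kg
Osmolar gap = measured − calculated = 311 − 309.3 = 1.7 mOsm/kg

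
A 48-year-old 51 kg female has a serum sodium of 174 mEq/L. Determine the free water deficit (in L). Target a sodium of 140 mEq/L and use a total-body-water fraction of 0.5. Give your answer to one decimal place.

6.2 L

TBW = 0.5 · 51 = 25.5 L
Free water deficit = TBW · (Na/140 − 1)
= 25.5 · (174/140 − 1)
= 25.5 · 0.2429
= 6.19 L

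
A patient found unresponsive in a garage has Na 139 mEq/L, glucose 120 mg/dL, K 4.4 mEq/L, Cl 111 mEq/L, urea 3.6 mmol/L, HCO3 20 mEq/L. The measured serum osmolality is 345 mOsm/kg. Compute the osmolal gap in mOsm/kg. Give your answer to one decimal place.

56.7 mOsm/kg

Calculated osmolality = 2·Na + glucose/18 + urea
= 2·139 + 120/18 + 3.6
= 278 + 6.67 + 3.60
= 288.27 mOsm/kg ≈ 288.3 mOsm/kg
Osmolar gap = measured − calculated = 345 − 288.3 = 56.7 mOsm/kg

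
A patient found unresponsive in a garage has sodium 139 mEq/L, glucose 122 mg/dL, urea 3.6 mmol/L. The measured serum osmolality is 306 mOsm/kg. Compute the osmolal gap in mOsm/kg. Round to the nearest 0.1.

Calculated osmolality = 2·Na + glucose/18 + urea
= 2·139 + 122/18 + 3.6
= 278 + 6.78 + 3.60
= 288.38 mOsm/kg ≈ 288.4 mOsm/kg
Osmolar gap = measured − calculated = 306 − 288.4 = 17.6 mOsm/kg

17.6 mOsm/kg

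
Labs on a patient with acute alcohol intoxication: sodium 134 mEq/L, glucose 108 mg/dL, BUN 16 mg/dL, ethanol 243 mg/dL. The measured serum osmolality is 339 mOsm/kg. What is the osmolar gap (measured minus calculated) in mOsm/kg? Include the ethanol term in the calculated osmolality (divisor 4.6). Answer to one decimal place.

6.5 mOsm/kg

Calculated osmolality = 2·Na + glucose/18 + BUN/2.8 + ethanol/4.6
= 2·134 + 108/18 + 16/2.8 + 243/4.6
= 268 + 6 + 5.71 + 52.83
= 332.54 mOsm/kg ≈ 332.5 mOsm/kg
Osmolar gap = measured − calculated = 339 − 332.5 = 6.5 mOsm/kg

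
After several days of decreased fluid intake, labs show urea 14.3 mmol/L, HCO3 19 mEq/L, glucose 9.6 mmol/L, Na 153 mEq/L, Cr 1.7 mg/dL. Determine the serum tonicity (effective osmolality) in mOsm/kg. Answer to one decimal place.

315.6 mOsm/kg

Effective osmolality excludes urea (freely permeant across cell membranes):
2·Na + glucose
= 2·153 + 9.6
= 306 + 9.6
= 315.6 mOsm/kg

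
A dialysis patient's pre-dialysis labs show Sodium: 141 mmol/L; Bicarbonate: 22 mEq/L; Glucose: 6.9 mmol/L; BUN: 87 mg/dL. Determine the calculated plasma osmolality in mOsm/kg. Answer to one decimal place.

Calculated osmolality = 2·Na + glucose + BUN/2.8
= 2·141 + 6.9 + 87/2.8
= 282 + 6.90 + 31.07
= 319.97 mOsm/kg

320.0 mOsm/kg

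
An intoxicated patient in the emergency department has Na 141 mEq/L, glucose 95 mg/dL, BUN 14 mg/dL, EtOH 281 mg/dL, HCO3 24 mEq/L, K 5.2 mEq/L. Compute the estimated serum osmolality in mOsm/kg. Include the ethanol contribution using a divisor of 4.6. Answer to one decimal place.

353.4 mOsm/kg

Calculated osmolality = 2·Na + glucose/18 + BUN/2.8 + ethanol/4.6
= 2·141 + 95/18 + 14/2.8 + 281/4.6
= 282 + 5.28 + 5 + 61.09
= 353.37 mOsm/kg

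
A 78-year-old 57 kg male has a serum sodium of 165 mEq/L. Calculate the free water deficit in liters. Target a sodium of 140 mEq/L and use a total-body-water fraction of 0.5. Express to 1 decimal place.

TBW = 0.5 · 57 = 28.5 L
Free water deficit = TBW · (Na/140 − 1)
= 28.5 · (165/140 − 1)
= 28.5 · 0.1786
= 5.09 L

5.1 L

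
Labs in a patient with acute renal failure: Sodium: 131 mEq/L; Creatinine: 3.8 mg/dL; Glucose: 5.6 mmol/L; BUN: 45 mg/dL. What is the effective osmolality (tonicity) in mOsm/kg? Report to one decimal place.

Effective osmolality excludes urea (freely permeant across cell membranes):
2·Na + glucose
= 2·131 + 5.6
= 262 + 5.6
= 267.6 mOsm/kg

267.6 mOsm/kg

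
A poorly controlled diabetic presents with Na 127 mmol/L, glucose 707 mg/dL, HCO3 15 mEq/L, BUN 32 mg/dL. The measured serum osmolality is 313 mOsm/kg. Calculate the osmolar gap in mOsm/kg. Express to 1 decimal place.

Calculated osmolality = 2·Na + glucose/18 + BUN/2.8
= 2·127 + 707/18 + 32/2.8
= 254 + 39.28 + 11.43
= 304.71 mOsm/kg ≈ 304.7 mOsm/kg
Osmolar gap = measured − calculated = 313 − 304.7 = 8.3 mOsm/kg

8.3 mOsm/kg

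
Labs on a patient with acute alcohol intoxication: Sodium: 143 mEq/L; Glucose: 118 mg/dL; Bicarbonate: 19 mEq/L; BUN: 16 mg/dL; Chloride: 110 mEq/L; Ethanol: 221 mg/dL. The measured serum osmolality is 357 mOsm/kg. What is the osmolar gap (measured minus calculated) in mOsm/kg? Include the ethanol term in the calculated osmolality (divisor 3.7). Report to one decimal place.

Calculated osmolality = 2·Na + glucose/18 + BUN/2.8 + ethanol/3.7
= 2·143 + 118/18 + 16/2.8 + 221/3.7
= 286 + 6.56 + 5.71 + 59.73
= 358 mOsm/kg ≈ 358.0 mOsm/kg
Osmolar gap = measured − calculated = 357 − 358.0 = -1.0 mOsm/kg

-1.0 mOsm/kg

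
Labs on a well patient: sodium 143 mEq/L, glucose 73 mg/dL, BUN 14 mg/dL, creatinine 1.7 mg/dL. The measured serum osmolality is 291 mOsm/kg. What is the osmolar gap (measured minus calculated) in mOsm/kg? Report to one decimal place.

Calculated osmolality = 2·Na + glucose/18 + BUN/2.8
= 2·143 + 73/18 + 14/2.8
= 286 + 4.06 + 5
= 295.06 mOsm/kg ≈ 295.1 mOsm/kg
Osmolar gap = measured − calculated = 291 − 295.1 = -4.1 mOsm/kg

-4.1 mOsm/kg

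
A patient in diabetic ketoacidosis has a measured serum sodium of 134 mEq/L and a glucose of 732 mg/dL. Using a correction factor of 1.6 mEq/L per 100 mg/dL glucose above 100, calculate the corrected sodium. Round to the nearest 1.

Corrected Na = measured Na + 1.6 · (glucose − 100)/100
= 134 + 1.6 · (732 − 100)/100
= 134 + 10.1
= 144.1 mEq/L

144 mEq/L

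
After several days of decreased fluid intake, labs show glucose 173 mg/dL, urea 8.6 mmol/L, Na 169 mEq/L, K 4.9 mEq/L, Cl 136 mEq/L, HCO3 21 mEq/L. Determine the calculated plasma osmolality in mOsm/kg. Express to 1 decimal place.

356.2 mOsm/kg

Calculated osmolality = 2·Na + glucose/18 + urea
= 2·169 + 173/18 + 8.6
= 338 + 9.61 + 8.60
= 356.21 mOsm/kg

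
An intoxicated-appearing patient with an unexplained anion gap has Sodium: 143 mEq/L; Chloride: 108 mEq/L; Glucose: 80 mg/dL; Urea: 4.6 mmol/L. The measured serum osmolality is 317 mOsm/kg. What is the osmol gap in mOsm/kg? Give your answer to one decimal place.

22.0 mOsm/kg

Calculated osmolality = 2·Na + glucose/18 + urea
= 2·143 + 80/18 + 4.6
= 286 + 4.44 + 4.60
= 295.04 mOsm/kg ≈ 295.0 mOsm/kg
Osmolar gap = measured − calculated = 317 − 295.0 = 22.0 mOsm/kg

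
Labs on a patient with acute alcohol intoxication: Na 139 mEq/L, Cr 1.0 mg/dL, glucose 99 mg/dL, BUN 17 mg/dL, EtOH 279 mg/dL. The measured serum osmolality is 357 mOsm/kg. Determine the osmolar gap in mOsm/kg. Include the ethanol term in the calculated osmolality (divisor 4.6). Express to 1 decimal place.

6.8 mOsm/kg

Calculated osmolality = 2·Na + glucose/18 + BUN/2.8 + ethanol/4.6
= 2·139 + 99/18 + 17/2.8 + 279/4.6
= 278 + 5.50 + 6.07 + 60.65
= 350.22 mOsm/kg ≈ 350.2 mOsm/kg
Osmolar gap = measured − calculated = 357 − 350.2 = 6.8 mOsm/kg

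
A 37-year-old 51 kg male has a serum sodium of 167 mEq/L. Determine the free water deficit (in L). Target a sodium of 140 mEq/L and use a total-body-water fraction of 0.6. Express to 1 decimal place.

5.9 L

TBW = 0.6 · 51 = 30.6 L
Free water deficit = TBW · (Na/140 − 1)
= 30.6 · (167/140 − 1)
= 30.6 · 0.1929
= 5.9 L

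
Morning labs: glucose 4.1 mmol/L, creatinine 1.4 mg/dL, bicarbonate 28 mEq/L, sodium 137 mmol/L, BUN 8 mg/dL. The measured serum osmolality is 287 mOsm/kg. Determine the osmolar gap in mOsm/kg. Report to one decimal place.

Calculated osmolality = 2·Na + glucose + BUN/2.8
= 2·137 + 4.1 + 8/2.8
= 274 + 4.10 + 2.86
= 280.96 mOsm/kg ≈ 281.0 mOsm/kg
Osmolar gap = measured − calculated = 287 − 281.0 = 6.0 mOsm/kg

6.0 mOsm/kg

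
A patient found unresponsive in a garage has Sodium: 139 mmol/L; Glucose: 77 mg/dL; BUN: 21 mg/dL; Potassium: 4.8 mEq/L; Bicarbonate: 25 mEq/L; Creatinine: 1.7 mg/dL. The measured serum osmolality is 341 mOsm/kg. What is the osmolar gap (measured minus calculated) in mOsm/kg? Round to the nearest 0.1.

Calculated osmolality = 2·Na + glucose/18 + BUN/2.8
= 2·139 + 77/18 + 21/2.8
= 278 + 4.28 + 7.50
= 289.78 mOsm/kg ≈ 289.8 mOsm/kg
Osmolar gap = measured − calculated = 341 − 289.8 = 51.2 mOsm/kg

51.2 mOsm/kg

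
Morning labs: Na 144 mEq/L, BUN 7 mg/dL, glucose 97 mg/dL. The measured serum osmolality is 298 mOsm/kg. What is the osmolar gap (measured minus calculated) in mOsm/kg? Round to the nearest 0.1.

2.1 mOsm/kg

Calculated osmolality = 2·Na + glucose/18 + BUN/2.8
= 2·144 + 97/18 + 7/2.8
= 288 + 5.39 + 2.50
= 295.89 mOsm/kg ≈ 295.9 mOsm/kg
Osmolar gap = measured − calculated = 298 − 295.9 = 2.1 mOsm/kg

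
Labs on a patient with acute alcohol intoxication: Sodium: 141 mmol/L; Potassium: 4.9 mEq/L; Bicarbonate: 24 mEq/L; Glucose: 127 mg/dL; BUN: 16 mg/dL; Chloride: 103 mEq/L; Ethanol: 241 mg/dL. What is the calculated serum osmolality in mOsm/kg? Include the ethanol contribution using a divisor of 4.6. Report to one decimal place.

Calculated osmolality = 2·Na + glucose/18 + BUN/2.8 + ethanol/4.6
= 2·141 + 127/18 + 16/2.8 + 241/4.6
= 282 + 7.06 + 5.71 + 52.39
= 347.16 mOsm/kg

347.2 mOsm/kg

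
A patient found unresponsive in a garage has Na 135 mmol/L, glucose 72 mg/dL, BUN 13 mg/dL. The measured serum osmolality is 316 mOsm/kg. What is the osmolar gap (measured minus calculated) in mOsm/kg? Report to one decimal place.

37.4 mOsm/kg

Calculated osmolality = 2·Na + glucose/18 + BUN/2.8
= 2·135 + 72/18 + 13/2.8
= 270 + 4 + 4.64
= 278.64 mOsm/kg ≈ 278.6 mOsm/kg
Osmolar gap = measured − calculated = 316 − 278.6 = 37.4 mOsm/kg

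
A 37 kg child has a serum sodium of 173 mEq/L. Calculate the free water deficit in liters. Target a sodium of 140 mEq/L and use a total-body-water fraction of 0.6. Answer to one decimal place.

5.2 L

TBW = 0.6 · 37 = 22.2 L
Free water deficit = TBW · (Na/140 − 1)
= 22.2 · (173/140 − 1)
= 22.2 · 0.2357
= 5.23 L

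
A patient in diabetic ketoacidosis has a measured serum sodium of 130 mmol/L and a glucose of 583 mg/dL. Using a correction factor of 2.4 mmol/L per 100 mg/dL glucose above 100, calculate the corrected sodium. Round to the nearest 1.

142 mmol/L

Corrected Na = measured Na + 2.4 · (glucose − 100)/100
= 130 + 2.4 · (583 − 100)/100
= 130 + 11.6
= 141.6 mmol/L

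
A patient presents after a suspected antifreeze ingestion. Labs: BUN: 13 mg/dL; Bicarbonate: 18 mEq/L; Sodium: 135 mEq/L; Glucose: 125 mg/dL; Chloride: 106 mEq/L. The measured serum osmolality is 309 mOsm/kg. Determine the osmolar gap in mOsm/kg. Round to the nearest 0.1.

27.4 mOsm/kg

Calculated osmolality = 2·Na + glucose/18 + BUN/2.8
= 2·135 + 125/18 + 13/2.8
= 270 + 6.94 + 4.64
= 281.58 mOsm/kg ≈ 281.6 mOsm/kg
Osmolar gap = measured − calculated = 309 − 281.6 = 27.4 mOsm/kg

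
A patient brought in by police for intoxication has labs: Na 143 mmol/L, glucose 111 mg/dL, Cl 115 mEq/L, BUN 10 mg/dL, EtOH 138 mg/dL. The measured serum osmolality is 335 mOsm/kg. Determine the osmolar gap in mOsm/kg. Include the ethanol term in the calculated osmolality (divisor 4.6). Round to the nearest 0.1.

Calculated osmolality = 2·Na + glucose/18 + BUN/2.8 + ethanol/4.6
= 2·143 + 111/18 + 10/2.8 + 138/4.6
= 286 + 6.17 + 3.57 + 30
= 325.74 mOsm/kg ≈ 325.7 mOsm/kg
Osmolar gap = measured − calculated = 335 − 325.7 = 9.3 mOsm/kg

9.3 mOsm/kg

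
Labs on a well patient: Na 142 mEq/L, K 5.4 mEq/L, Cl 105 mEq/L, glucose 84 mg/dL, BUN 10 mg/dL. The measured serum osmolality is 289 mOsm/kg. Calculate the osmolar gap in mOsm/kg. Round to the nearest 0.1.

-3.2 mOsm/kg

Calculated osmolality = 2·Na + glucose/18 + BUN/2.8
= 2·142 + 84/18 + 10/2.8
= 284 + 4.67 + 3.57
= 292.24 mOsm/kg ≈ 292.2 mOsm/kg
Osmolar gap = measured − calculated = 289 − 292.2 = -3.2 mOsm/kg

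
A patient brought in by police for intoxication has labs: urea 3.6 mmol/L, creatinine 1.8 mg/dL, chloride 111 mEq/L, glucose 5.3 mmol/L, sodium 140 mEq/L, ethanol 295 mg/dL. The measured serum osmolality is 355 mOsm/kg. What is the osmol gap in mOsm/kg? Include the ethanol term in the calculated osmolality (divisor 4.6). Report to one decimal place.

2.0 mOsm/kg

Calculated osmolality = 2·Na + glucose + urea + ethanol/4.6
= 2·140 + 5.3 + 3.6 + 295/4.6
= 280 + 5.30 + 3.60 + 64.13
= 353.03 mOsm/kg ≈ 353.0 mOsm/kg
Osmolar gap = measured − calculated = 355 − 353.0 = 2.0 mOsm/kg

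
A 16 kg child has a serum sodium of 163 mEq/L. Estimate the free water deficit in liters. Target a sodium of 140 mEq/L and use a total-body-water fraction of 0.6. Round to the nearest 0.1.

1.6 L

TBW = 0.6 · 16 = 9.6 L
Free water deficit = TBW · (Na/140 − 1)
= 9.6 · (163/140 − 1)
= 9.6 · 0.1643
= 1.58 L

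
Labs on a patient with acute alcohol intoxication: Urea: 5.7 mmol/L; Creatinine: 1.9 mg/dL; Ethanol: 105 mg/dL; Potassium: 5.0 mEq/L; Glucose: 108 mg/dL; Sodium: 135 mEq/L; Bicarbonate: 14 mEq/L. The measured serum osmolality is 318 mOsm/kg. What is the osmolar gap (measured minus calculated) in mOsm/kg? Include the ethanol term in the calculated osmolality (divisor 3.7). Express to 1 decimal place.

7.9 mOsm/kg

Calculated osmolality = 2·Na + glucose/18 + urea + ethanol/3.7
= 2·135 + 108/18 + 5.7 + 105/3.7
= 270 + 6 + 5.70 + 28.38
= 310.08 mOsm/kg ≈ 310.1 mOsm/kg
Osmolar gap = measured − calculated = 318 − 310.1 = 7.9 mOsm/kg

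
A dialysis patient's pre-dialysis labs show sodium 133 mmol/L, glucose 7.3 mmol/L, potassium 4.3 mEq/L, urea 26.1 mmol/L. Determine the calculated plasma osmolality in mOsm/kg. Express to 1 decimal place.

299.4 mOsm/kg

Calculated osmolality = 2·Na + glucose + urea
= 2·133 + 7.3 + 26.1
= 266 + 7.30 + 26.10
= 299.4 mOsm/kg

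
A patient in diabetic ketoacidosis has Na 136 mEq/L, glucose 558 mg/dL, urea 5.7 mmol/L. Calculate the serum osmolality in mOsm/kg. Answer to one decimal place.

308.7 mOsm/kg

Calculated osmolality = 2·Na + glucose/18 + urea
= 2·136 + 558/18 + 5.7
= 272 + 31 + 5.70
= 308.7 mOsm/kg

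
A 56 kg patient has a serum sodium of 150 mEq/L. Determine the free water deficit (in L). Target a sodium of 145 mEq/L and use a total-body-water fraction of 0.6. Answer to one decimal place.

TBW = 0.6 · 56 = 33.6 L
Free water deficit = TBW · (Na/145 − 1)
= 33.6 · (150/145 − 1)
= 33.6 · 0.0345
= 1.16 L

1.2 L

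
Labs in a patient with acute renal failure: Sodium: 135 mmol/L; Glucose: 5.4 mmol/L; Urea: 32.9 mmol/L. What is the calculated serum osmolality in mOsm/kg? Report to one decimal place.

Calculated osmolality = 2·Na + glucose + urea
= 2·135 + 5.4 + 32.9
= 270 + 5.40 + 32.90
= 308.3 mOsm/kg

308.3 mOsm/kg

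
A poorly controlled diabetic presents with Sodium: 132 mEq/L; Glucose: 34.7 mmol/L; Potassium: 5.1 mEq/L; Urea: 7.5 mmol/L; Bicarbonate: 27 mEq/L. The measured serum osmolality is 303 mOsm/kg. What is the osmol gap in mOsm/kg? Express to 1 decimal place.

-3.2 mOsm/kg

Calculated osmolality = 2·Na + glucose + urea
= 2·132 + 34.7 + 7.5
= 264 + 34.70 + 7.50
= 306.2 mOsm/kg ≈ 306.2 mOsm/kg
Osmolar gap = measured − calculated = 303 − 306.2 = -3.2 mOsm/kg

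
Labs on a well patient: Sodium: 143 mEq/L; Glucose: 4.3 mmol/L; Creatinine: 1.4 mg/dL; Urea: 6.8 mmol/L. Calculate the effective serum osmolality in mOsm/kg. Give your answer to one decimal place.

Effective osmolality excludes urea (freely permeant across cell membranes):
2·Na + glucose
= 2·143 + 4.3
= 286 + 4.3
= 290.3 mOsm/kg

290.3 mOsm/kg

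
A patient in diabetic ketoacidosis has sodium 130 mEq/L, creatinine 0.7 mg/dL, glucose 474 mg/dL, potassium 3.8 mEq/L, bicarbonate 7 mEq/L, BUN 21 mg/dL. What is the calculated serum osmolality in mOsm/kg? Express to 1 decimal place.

Calculated osmolality = 2·Na + glucose/18 + BUN/2.8
= 2·130 + 474/18 + 21/2.8
= 260 + 26.33 + 7.50
= 293.83 mOsm/kg

293.8 mOsm/kg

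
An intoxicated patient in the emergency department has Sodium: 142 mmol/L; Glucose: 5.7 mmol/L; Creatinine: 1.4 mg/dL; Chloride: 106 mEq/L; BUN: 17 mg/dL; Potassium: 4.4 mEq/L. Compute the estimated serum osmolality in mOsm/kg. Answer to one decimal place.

295.8 mOsm/kg

Calculated osmolality = 2·Na + glucose + BUN/2.8
= 2·142 + 5.7 + 17/2.8
= 284 + 5.70 + 6.07
= 295.77 mOsm/kg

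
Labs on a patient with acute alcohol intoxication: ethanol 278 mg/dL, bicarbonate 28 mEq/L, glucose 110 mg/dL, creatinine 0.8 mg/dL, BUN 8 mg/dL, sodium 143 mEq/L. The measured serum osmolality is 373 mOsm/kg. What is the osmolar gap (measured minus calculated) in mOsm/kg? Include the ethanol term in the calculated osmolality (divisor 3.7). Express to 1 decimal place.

2.9 mOsm/kg

Calculated osmolality = 2·Na + glucose/18 + BUN/2.8 + ethanol/3.7
= 2·143 + 110/18 + 8/2.8 + 278/3.7
= 286 + 6.11 + 2.86 + 75.14
= 370.11 mOsm/kg ≈ 370.1 mOsm/kg
Osmolar gap = measured − calculated = 373 − 370.1 = 2.9 mOsm/kg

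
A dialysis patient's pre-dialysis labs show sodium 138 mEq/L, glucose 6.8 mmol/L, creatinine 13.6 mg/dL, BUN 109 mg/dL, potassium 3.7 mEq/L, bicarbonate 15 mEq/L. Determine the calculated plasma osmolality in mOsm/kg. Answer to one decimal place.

Calculated osmolality = 2·Na + glucose + BUN/2.8
= 2·138 + 6.8 + 109/2.8
= 276 + 6.80 + 38.93
= 321.73 mOsm/kg

321.7 mOsm/kg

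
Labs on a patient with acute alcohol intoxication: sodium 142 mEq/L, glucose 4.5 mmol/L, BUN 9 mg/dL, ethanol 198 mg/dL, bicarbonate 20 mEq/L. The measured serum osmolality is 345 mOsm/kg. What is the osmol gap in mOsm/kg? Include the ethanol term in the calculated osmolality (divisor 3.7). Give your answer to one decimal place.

-0.2 mOsm/kg

Calculated osmolality = 2·Na + glucose + BUN/2.8 + ethanol/3.7
= 2·142 + 4.5 + 9/2.8 + 198/3.7
= 284 + 4.50 + 3.21 + 53.51
= 345.22 mOsm/kg ≈ 345.2 mOsm/kg
Osmolar gap = measured − calculated = 345 − 345.2 = -0.2 mOsm/kg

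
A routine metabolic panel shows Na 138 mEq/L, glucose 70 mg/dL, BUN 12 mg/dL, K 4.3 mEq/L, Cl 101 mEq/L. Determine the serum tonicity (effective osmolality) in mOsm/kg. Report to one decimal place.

Effective osmolality excludes urea (freely permeant across cell membranes):
2·Na + glucose/18
= 2·138 + 70/18
= 276 + 3.89
= 279.89 mOsm/kg

279.9 mOsm/kg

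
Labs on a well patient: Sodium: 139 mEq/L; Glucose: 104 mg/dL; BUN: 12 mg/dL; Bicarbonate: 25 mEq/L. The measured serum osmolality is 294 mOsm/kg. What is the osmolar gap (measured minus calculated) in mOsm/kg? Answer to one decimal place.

5.9 mOsm/kg

Calculated osmolality = 2·Na + glucose/18 + BUN/2.8
= 2·139 + 104/18 + 12/2.8
= 278 + 5.78 + 4.29
= 288.07 mOsm/kg ≈ 288.1 mOsm/kg
Osmolar gap = measured − calculated = 294 − 288.1 = 5.9 mOsm/kg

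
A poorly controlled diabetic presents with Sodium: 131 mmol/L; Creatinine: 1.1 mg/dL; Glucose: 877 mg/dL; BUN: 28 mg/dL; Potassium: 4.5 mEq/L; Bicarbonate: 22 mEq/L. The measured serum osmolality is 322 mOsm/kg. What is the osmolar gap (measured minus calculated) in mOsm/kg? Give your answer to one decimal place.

1.3 mOsm/kg

Calculated osmolality = 2·Na + glucose/18 + BUN/2.8
= 2·131 + 877/18 + 28/2.8
= 262 + 48.72 + 10
= 320.72 mOsm/kg ≈ 320.7 mOsm/kg
Osmolar gap = measured − calculated = 322 − 320.7 = 1.3 mOsm/kg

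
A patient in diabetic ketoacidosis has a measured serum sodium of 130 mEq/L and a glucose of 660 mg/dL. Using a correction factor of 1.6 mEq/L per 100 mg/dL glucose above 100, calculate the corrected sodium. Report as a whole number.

139 mEq/L

Corrected Na = measured Na + 1.6 · (glucose − 100)/100
= 130 + 1.6 · (660 − 100)/100
= 130 + 9
= 139 mEq/L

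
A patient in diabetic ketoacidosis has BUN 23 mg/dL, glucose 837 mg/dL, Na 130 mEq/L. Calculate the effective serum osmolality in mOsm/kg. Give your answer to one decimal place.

306.5 mOsm/kg

Effective osmolality excludes urea (freely permeant across cell membranes):
2·Na + glucose/18
= 2·130 + 837/18
= 260 + 46.5
= 306.5 mOsm/kg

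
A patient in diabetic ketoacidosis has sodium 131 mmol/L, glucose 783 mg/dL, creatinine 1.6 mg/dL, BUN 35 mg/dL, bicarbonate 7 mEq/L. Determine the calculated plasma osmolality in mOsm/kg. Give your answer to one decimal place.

318.0 mOsm/kg

Calculated osmolality = 2·Na + glucose/18 + BUN/2.8
= 2·131 + 783/18 + 35/2.8
= 262 + 43.50 + 12.50
= 318 mOsm/kg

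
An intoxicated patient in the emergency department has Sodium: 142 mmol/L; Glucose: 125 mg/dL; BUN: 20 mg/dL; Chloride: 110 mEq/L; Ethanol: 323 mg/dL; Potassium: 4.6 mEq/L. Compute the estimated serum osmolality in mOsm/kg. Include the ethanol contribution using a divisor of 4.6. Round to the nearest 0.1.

Calculated osmolality = 2·Na + glucose/18 + BUN/2.8 + ethanol/4.6
= 2·142 + 125/18 + 20/2.8 + 323/4.6
= 284 + 6.94 + 7.14 + 70.22
= 368.3 mOsm/kg

368.3 mOsm/kg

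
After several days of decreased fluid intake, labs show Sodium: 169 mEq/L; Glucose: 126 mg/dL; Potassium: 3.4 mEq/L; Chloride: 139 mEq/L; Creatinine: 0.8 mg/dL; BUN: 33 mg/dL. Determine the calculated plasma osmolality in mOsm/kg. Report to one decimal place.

356.8 mOsm/kg

Calculated osmolality = 2·Na + glucose/18 + BUN/2.8
= 2·169 + 126/18 + 33/2.8
= 338 + 7 + 11.79
= 356.79 mOsm/kg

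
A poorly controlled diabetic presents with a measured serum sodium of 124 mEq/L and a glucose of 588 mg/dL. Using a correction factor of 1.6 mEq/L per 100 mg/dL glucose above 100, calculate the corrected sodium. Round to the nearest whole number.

132 mEq/L

Corrected Na = measured Na + 1.6 · (glucose − 100)/100
= 124 + 1.6 · (588 − 100)/100
= 124 + 7.8
= 131.8 mEq/L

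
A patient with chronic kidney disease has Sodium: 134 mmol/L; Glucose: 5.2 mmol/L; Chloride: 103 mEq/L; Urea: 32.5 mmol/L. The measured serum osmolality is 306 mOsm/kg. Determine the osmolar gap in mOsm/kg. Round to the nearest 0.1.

0.3 mOsm/kg

Calculated osmolality = 2·Na + glucose + urea
= 2·134 + 5.2 + 32.5
= 268 + 5.20 + 32.50
= 305.7 mOsm/kg ≈ 305.7 mOsm/kg
Osmolar gap = measured − calculated = 306 − 305.7 = 0.3 mOsm/kg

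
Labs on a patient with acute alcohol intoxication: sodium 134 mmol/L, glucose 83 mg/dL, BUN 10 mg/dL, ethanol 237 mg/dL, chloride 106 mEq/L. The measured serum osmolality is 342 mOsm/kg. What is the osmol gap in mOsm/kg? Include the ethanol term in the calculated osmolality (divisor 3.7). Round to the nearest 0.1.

1.8 mOsm/kg

Calculated osmolality = 2·Na + glucose/18 + BUN/2.8 + ethanol/3.7
= 2·134 + 83/18 + 10/2.8 + 237/3.7
= 268 + 4.61 + 3.57 + 64.05
= 340.23 mOsm/kg ≈ 340.2 mOsm/kg
Osmolar gap = measured − calculated = 342 − 340.2 = 1.8 mOsm/kg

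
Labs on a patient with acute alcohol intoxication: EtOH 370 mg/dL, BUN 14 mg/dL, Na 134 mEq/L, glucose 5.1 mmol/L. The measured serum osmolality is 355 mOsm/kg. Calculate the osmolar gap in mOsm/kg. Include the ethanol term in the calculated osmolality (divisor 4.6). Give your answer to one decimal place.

-3.5 mOsm/kg

Calculated osmolality = 2·Na + glucose + BUN/2.8 + ethanol/4.6
= 2·134 + 5.1 + 14/2.8 + 370/4.6
= 268 + 5.10 + 5 + 80.43
= 358.53 mOsm/kg ≈ 358.5 mOsm/kg
Osmolar gap = measured − calculated = 355 − 358.5 = -3.5 mOsm/kg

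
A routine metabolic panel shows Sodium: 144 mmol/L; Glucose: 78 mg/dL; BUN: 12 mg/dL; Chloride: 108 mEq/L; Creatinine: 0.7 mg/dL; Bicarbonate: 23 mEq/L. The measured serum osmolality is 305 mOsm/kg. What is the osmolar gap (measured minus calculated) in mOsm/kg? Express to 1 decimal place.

Calculated osmolality = 2·Na + glucose/18 + BUN/2.8
= 2·144 + 78/18 + 12/2.8
= 288 + 4.33 + 4.29
= 296.62 mOsm/kg ≈ 296.6 mOsm/kg
Osmolar gap = measured − calculated = 305 − 296.6 = 8.4 mOsm/kg

8.4 mOsm/kg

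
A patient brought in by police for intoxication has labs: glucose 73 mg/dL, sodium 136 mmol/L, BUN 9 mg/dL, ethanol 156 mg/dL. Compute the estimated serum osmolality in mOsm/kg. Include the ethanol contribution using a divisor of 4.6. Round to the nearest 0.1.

Calculated osmolality = 2·Na + glucose/18 + BUN/2.8 + ethanol/4.6
= 2·136 + 73/18 + 9/2.8 + 156/4.6
= 272 + 4.06 + 3.21 + 33.91
= 313.18 mOsm/kg

313.2 mOsm/kg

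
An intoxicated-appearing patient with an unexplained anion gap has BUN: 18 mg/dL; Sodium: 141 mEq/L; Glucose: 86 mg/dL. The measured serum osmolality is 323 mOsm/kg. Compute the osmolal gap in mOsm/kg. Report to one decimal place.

Calculated osmolality = 2·Na + glucose/18 + BUN/2.8
= 2·141 + 86/18 + 18/2.8
= 282 + 4.78 + 6.43
= 293.21 mOsm/kg ≈ 293.2 mOsm/kg
Osmolar gap = measured − calculated = 323 − 293.2 = 29.8 mOsm/kg

29.8 mOsm/kg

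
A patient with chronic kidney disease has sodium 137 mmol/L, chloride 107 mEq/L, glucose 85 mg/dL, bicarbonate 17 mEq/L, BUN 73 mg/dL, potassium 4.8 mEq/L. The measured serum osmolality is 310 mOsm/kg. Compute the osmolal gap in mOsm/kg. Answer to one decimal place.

Calculated osmolality = 2·Na + glucose/18 + BUN/2.8
= 2·137 + 85/18 + 73/2.8
= 274 + 4.72 + 26.07
= 304.79 mOsm/kg ≈ 304.8 mOsm/kg
Osmolar gap = measured − calculated = 310 − 304.8 = 5.2 mOsm/kg

5.2 mOsm/kg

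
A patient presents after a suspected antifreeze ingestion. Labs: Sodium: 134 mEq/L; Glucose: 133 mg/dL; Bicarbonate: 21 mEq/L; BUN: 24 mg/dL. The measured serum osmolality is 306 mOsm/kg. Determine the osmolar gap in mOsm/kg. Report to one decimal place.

22.0 mOsm/kg

Calculated osmolality = 2·Na + glucose/18 + BUN/2.8
= 2·134 + 133/18 + 24/2.8
= 268 + 7.39 + 8.57
= 283.96 mOsm/kg ≈ 284.0 mOsm/kg
Osmolar gap = measured − calculated = 306 − 284.0 = 22.0 mOsm/kg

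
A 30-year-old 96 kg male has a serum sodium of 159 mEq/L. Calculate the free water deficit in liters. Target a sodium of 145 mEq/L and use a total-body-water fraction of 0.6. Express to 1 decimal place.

5.6 L

TBW = 0.6 · 96 = 57.6 L
Free water deficit = TBW · (Na/145 − 1)
= 57.6 · (159/145 − 1)
= 57.6 · 0.0966
= 5.56 L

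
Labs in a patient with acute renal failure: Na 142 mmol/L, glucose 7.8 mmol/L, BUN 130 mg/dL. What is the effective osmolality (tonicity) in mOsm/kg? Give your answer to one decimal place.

291.8 mOsm/kg

Effective osmolality excludes urea (freely permeant across cell membranes):
2·Na + glucose
= 2·142 + 7.8
= 284 + 7.8
= 291.8 mOsm/kg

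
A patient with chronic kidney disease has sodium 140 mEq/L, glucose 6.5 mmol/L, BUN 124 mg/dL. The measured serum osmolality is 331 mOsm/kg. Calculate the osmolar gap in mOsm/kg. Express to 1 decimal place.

0.2 mOsm/kg

Calculated osmolality = 2·Na + glucose + BUN/2.8
= 2·140 + 6.5 + 124/2.8
= 280 + 6.50 + 44.29
= 330.79 mOsm/kg ≈ 330.8 mOsm/kg
Osmolar gap = measured − calculated = 331 − 330.8 = 0.2 mOsm/kg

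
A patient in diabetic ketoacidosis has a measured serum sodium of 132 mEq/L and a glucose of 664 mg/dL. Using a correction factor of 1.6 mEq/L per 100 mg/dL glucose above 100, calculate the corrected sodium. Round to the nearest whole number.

141 mEq/L

Corrected Na = measured Na + 1.6 · (glucose − 100)/100
= 132 + 1.6 · (664 − 100)/100
= 132 + 9
= 141 mEq/L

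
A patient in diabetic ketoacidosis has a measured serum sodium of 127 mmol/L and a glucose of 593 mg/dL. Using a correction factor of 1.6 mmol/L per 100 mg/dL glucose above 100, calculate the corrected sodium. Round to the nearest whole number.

Corrected Na = measured Na + 1.6 · (glucose − 100)/100
= 127 + 1.6 · (593 − 100)/100
= 127 + 7.9
= 134.9 mmol/L

135 mmol/L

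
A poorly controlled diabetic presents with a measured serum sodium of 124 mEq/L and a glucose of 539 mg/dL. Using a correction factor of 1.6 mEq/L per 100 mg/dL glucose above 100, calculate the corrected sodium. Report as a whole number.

131 mEq/L

Corrected Na = measured Na + 1.6 · (glucose − 100)/100
= 124 + 1.6 · (539 − 100)/100
= 124 + 7
= 131 mEq/L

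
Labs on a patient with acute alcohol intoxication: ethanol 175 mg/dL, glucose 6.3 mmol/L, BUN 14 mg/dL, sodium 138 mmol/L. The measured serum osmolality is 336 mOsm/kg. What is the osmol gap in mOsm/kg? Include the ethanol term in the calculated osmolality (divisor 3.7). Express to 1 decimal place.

1.4 mOsm/kg

Calculated osmolality = 2·Na + glucose + BUN/2.8 + ethanol/3.7
= 2·138 + 6.3 + 14/2.8 + 175/3.7
= 276 + 6.30 + 5 + 47.30
= 334.6 mOsm/kg ≈ 334.6 mOsm/kg
Osmolar gap = measured − calculated = 336 − 334.6 = 1.4 mOsm/kg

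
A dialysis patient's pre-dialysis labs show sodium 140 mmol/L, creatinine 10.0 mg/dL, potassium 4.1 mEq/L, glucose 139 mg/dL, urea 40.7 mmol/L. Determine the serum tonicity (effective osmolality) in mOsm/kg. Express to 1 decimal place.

Effective osmolality excludes urea (freely permeant across cell membranes):
2·Na + glucose/18
= 2·140 + 139/18
= 280 + 7.72
= 287.72 mOsm/kg

287.7 mOsm/kg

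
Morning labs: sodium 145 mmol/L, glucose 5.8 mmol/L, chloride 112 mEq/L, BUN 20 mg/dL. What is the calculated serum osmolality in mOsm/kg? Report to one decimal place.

Calculated osmolality = 2·Na + glucose + BUN/2.8
= 2·145 + 5.8 + 20/2.8
= 290 + 5.80 + 7.14
= 302.94 mOsm/kg

302.9 mOsm/kg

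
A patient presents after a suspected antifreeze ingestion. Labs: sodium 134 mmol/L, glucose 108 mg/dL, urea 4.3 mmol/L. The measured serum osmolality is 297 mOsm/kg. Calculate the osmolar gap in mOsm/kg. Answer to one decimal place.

Calculated osmolality = 2·Na + glucose/18 + urea
= 2·134 + 108/18 + 4.3
= 268 + 6 + 4.30
= 278.3 mOsm/kg ≈ 278.3 mOsm/kg
Osmolar gap = measured − calculated = 297 − 278.3 = 18.7 mOsm/kg

18.7 mOsm/kg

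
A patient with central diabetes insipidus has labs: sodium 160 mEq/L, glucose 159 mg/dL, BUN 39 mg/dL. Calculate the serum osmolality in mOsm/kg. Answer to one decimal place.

342.8 mOsm/kg

Calculated osmolality = 2·Na + glucose/18 + BUN/2.8
= 2·160 + 159/18 + 39/2.8
= 320 + 8.83 + 13.93
= 342.76 mOsm/kg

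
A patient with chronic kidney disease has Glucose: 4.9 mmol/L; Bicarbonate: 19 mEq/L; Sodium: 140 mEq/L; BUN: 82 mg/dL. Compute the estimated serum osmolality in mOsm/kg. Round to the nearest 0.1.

314.2 mOsm/kg

Calculated osmolality = 2·Na + glucose + BUN/2.8
= 2·140 + 4.9 + 82/2.8
= 280 + 4.90 + 29.29
= 314.19 mOsm/kg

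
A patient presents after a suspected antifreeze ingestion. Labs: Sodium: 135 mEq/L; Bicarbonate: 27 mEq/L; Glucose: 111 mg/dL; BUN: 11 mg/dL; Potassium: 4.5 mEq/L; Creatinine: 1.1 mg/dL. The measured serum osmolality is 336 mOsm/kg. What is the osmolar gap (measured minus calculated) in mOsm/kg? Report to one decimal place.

55.9 mOsm/kg

Calculated osmolality = 2·Na + glucose/18 + BUN/2.8
= 2·135 + 111/18 + 11/2.8
= 270 + 6.17 + 3.93
= 280.1 mOsm/kg ≈ 280.1 mOsm/kg
Osmolar gap = measured − calculated = 336 − 280.1 = 55.9 mOsm/kg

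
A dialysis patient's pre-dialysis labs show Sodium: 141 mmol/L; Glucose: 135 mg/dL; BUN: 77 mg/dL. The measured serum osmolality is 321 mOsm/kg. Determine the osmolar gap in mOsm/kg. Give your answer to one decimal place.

Calculated osmolality = 2·Na + glucose/18 + BUN/2.8
= 2·141 + 135/18 + 77/2.8
= 282 + 7.50 + 27.50
= 317 mOsm/kg ≈ 317.0 mOsm/kg
Osmolar gap = measured − calculated = 321 − 317.0 = 4.0 mOsm/kg

4.0 mOsm/kg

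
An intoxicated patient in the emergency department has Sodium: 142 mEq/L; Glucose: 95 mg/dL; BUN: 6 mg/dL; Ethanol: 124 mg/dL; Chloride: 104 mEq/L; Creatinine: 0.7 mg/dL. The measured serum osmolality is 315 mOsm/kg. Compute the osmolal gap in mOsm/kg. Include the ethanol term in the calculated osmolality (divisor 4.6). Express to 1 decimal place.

-3.4 mOsm/kg

Calculated osmolality = 2·Na + glucose/18 + BUN/2.8 + ethanol/4.6
= 2·142 + 95/18 + 6/2.8 + 124/4.6
= 284 + 5.28 + 2.14 + 26.96
= 318.38 mOsm/kg ≈ 318.4 mOsm/kg
Osmolar gap = measured − calculated = 315 − 318.4 = -3.4 mOsm/kg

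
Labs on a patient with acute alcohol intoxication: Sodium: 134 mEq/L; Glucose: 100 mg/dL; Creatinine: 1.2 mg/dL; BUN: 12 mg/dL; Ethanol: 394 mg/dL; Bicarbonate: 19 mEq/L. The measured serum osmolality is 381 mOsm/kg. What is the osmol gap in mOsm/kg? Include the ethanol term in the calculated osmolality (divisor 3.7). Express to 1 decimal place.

-3.3 mOsm/kg

Calculated osmolality = 2·Na + glucose/18 + BUN/2.8 + ethanol/3.7
= 2·134 + 100/18 + 12/2.8 + 394/3.7
= 268 + 5.56 + 4.29 + 106.49
= 384.34 mOsm/kg ≈ 384.3 mOsm/kg
Osmolar gap = measured − calculated = 381 − 384.3 = -3.3 mOsm/kg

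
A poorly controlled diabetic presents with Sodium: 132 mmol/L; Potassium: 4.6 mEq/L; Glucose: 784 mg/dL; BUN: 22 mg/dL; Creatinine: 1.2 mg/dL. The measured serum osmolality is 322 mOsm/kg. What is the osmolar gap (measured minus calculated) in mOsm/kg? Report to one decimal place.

Calculated osmolality = 2·Na + glucose/18 + BUN/2.8
= 2·132 + 784/18 + 22/2.8
= 264 + 43.56 + 7.86
= 315.42 mOsm/kg ≈ 315.4 mOsm/kg
Osmolar gap = measured − calculated = 322 − 315.4 = 6.6 mOsm/kg

6.6 mOsm/kg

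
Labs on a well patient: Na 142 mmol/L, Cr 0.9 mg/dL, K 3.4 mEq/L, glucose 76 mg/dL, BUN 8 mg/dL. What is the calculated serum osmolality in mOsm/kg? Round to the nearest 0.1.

291.1 mOsm/kg

Calculated osmolality = 2·Na + glucose/18 + BUN/2.8
= 2·142 + 76/18 + 8/2.8
= 284 + 4.22 + 2.86
= 291.08 mOsm/kg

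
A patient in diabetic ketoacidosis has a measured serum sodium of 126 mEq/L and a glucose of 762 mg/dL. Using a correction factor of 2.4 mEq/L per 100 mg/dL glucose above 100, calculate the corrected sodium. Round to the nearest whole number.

Corrected Na = measured Na + 2.4 · (glucose − 100)/100
= 126 + 2.4 · (762 − 100)/100
= 126 + 15.9
= 141.9 mEq/L

142 mEq/L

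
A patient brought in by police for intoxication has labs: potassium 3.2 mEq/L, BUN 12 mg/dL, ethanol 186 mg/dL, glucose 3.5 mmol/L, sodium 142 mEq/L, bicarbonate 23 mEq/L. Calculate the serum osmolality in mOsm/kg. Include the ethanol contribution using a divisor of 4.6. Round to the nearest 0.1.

Calculated osmolality = 2·Na + glucose + BUN/2.8 + ethanol/4.6
= 2·142 + 3.5 + 12/2.8 + 186/4.6
= 284 + 3.50 + 4.29 + 40.43
= 332.22 mOsm/kg

332.2 mOsm/kg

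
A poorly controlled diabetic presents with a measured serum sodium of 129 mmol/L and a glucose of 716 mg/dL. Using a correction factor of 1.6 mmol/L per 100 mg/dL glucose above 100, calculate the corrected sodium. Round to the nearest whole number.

139 mmol/L

Corrected Na = measured Na + 1.6 · (glucose − 100)/100
= 129 + 1.6 · (716 − 100)/100
= 129 + 9.9
= 138.9 mmol/L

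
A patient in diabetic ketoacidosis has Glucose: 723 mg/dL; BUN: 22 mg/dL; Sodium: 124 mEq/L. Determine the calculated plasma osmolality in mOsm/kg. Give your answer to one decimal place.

296.0 mOsm/kg

Calculated osmolality = 2·Na + glucose/18 + BUN/2.8
= 2·124 + 723/18 + 22/2.8
= 248 + 40.17 + 7.86
= 296.03 mOsm/kg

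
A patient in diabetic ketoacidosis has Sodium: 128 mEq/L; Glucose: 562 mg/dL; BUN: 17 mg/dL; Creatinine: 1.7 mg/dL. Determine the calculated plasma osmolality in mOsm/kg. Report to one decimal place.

Calculated osmolality = 2·Na + glucose/18 + BUN/2.8
= 2·128 + 562/18 + 17/2.8
= 256 + 31.22 + 6.07
= 293.29 mOsm/kg

293.3 mOsm/kg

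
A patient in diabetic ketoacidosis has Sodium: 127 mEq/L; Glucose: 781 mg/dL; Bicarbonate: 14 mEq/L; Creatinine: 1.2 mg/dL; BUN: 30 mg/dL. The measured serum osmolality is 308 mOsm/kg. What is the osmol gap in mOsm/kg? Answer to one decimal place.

-0.1 mOsm/kg

Calculated osmolality = 2·Na + glucose/18 + BUN/2.8
= 2·127 + 781/18 + 30/2.8
= 254 + 43.39 + 10.71
= 308.1 mOsm/kg ≈ 308.1 mOsm/kg
Osmolar gap = measured − calculated = 308 − 308.1 = -0.1 mOsm/kg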